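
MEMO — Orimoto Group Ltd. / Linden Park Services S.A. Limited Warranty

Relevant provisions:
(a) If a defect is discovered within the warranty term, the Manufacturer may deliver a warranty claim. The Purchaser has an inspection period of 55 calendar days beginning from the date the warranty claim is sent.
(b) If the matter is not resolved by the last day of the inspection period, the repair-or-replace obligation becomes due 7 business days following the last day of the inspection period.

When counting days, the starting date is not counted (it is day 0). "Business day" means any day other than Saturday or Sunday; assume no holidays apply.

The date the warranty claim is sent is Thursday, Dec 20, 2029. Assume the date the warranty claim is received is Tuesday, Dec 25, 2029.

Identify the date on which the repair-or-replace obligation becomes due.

Feb 22, 2030

The last day of the inspection period: Dec 20, 2029 + 55 days = Feb 13, 2030.
The date on which the repair-or-replace obligation becomes due: counting 7 business days from Wednesday, Feb 13, 2030 (Feb 14, Feb 15, Feb 18, Feb 19, Feb 20, Feb 21, Feb 22, skipping weekends) reaches Friday, Feb 22, 2030.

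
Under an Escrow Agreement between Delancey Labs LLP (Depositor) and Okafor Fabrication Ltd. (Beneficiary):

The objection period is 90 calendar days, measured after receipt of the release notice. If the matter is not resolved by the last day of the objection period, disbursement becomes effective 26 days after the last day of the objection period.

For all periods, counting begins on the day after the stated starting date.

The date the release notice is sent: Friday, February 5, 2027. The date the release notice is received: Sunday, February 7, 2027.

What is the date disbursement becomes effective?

June 3, 2027

Adding 90 calendar days to February 7, 2027 gives May 8, 2027, which is the last day of the objection period.
The date disbursement becomes effective: 26 calendar days after May 8, 2027 is June 3, 2027.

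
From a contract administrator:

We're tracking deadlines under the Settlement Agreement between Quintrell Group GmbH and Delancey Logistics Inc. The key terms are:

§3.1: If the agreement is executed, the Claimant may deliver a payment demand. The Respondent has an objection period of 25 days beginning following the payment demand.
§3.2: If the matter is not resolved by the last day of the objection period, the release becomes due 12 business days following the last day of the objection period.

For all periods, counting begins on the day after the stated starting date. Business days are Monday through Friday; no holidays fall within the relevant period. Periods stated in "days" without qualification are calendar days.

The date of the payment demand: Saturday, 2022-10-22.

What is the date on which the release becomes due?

The last day of the objection period: 25 calendar days after 2022-10-22 is 2022-11-16.
The date on which the release becomes due: 12 business days after Wednesday, 2022-11-16, skipping weekends — Nov 17, Nov 18, Nov 21, Nov 22, …, Nov 30, Dec 1, Dec 2 — lands on Friday, 2022-12-02.

2022-12-02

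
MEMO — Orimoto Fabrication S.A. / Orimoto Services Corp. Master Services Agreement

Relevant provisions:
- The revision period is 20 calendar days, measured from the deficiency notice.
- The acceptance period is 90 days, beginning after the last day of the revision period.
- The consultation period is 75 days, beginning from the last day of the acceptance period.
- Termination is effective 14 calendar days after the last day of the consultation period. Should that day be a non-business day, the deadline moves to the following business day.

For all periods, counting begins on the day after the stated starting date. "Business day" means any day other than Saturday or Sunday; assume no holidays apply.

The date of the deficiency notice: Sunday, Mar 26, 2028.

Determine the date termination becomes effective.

Adding 20 calendar days to Mar 26, 2028 gives Apr 15, 2028, which is the last day of the revision period.
Adding 90 calendar days to Apr 15, 2028 gives Jul 14, 2028, which is the last day of the acceptance period.
Adding 75 calendar days to Jul 14, 2028 gives Sep 27, 2028, which is the last day of the consultation period.
The date termination becomes effective: 14 calendar days after Sep 27, 2028 is Oct 11, 2028. Oct 11, 2028 is a Wednesday, so no roll-forward applies.

Oct 11, 2028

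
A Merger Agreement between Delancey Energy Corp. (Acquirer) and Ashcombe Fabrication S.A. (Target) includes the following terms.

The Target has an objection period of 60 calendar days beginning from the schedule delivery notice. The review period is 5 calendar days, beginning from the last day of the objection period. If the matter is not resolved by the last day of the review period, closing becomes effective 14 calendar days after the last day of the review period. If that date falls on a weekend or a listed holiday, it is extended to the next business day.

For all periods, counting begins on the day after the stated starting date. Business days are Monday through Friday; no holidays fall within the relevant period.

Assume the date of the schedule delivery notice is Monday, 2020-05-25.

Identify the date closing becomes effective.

2020-08-12

The last day of the objection period: 2020-05-25 + 60 days = 2020-07-24.
The last day of the review period: 2020-07-24 + 5 days = 2020-07-29.
The date closing becomes effective: 2020-07-29 + 14 days = 2020-08-12. 2020-08-12 is a Wednesday, so no roll-forward applies.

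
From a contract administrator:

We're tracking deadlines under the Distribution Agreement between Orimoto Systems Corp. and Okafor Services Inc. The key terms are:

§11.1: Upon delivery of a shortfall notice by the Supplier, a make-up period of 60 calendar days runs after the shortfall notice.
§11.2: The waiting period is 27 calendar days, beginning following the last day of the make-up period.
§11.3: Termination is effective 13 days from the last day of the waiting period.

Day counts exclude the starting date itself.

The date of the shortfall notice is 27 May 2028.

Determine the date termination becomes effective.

The last day of the make-up period: 60 calendar days after 27 May 2028 is 26 July 2028.
Adding 27 calendar days to 26 July 2028 gives 22 August 2028, which is the last day of the waiting period.
Adding 13 calendar days to 22 August 2028 gives 4 September 2028, which is the date termination becomes effective.

4 September 2028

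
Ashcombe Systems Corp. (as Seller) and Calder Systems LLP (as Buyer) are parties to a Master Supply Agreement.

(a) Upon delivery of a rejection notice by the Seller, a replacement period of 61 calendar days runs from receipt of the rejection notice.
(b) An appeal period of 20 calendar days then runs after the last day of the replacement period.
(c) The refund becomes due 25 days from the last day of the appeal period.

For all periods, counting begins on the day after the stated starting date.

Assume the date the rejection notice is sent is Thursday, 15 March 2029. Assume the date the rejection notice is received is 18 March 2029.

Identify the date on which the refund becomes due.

The last day of the replacement period: 18 March 2029 + 61 days = 18 May 2029.
The last day of the appeal period: 18 May 2029 + 20 days = 7 June 2029.
The date on which the refund becomes due: 25 calendar days after 7 June 2029 is 2 July 2029.

2 July 2029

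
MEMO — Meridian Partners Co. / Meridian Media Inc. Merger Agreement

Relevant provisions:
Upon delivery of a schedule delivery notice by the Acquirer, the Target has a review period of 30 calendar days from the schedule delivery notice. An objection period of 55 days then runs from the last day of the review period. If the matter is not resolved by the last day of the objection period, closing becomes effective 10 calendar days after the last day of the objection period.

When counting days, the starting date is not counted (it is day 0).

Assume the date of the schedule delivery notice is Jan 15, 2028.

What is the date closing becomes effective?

The last day of the review period: 30 calendar days after Jan 15, 2028 is Feb 14, 2028.
The last day of the objection period: Feb 14, 2028 + 55 days = Apr 9, 2028.
Adding 10 calendar days to Apr 9, 2028 gives Apr 19, 2028, which is the date closing becomes effective.

Apr 19, 2028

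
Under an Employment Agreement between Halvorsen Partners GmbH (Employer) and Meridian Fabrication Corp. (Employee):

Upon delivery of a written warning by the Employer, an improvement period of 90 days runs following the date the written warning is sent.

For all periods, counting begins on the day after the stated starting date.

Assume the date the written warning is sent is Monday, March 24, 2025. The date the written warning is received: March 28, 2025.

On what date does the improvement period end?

June 22, 2025

The last day of the improvement period: 90 calendar days after March 24, 2025 is June 22, 2025.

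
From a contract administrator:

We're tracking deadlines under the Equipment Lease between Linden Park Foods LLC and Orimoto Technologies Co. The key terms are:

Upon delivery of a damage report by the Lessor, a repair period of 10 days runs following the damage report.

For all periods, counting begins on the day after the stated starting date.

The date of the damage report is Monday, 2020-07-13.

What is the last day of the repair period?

Adding 10 calendar days to 2020-07-13 gives 2020-07-23, which is the last day of the repair period.

2020-07-23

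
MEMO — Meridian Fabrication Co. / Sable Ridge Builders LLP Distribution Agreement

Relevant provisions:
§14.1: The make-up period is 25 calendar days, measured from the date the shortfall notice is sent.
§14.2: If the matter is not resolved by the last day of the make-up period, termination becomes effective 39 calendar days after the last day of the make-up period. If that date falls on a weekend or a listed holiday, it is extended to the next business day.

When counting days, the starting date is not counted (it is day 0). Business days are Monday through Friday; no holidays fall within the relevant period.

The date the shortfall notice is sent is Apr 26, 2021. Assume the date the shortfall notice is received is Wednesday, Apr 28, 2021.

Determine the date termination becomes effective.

The last day of the make-up period: 25 calendar days after Apr 26, 2021 is May 21, 2021.
Adding 39 calendar days to May 21, 2021 gives Jun 29, 2021, which is the date termination becomes effective. Jun 29, 2021 is a Tuesday, so no roll-forward applies.

Jun 29, 2021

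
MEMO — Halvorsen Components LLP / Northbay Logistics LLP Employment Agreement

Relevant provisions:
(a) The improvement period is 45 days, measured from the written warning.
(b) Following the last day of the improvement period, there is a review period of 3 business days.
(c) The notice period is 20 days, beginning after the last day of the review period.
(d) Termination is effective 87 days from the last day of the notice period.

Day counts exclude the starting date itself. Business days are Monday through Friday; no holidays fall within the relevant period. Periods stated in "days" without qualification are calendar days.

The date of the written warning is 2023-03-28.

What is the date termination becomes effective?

The last day of the improvement period: 45 calendar days after 2023-03-28 is 2023-05-12.
From Friday, 2023-05-12, 3 business days (May 15, May 16, May 17, skipping weekends) brings us to Wednesday, 2023-05-17, which is the last day of the review period.
The last day of the notice period: 2023-05-17 + 20 days = 2023-06-06.
The date termination becomes effective: 2023-06-06 + 87 days = 2023-09-01.

2023-09-01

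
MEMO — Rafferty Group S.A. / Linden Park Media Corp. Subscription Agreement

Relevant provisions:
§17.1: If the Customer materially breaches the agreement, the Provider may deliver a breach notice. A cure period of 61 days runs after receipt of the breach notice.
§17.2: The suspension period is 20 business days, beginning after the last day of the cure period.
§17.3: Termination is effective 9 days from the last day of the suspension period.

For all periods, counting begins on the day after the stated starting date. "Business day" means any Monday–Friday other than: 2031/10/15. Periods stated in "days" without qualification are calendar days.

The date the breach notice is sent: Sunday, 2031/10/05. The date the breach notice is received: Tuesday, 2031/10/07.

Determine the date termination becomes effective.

2032/01/11

Adding 61 calendar days to 2031/10/07 gives 2031/12/07, which is the last day of the cure period.
The last day of the suspension period: 20 business days after Sunday, 2031/12/07, skipping weekends — Dec 8, Dec 9, Dec 10, Dec 11, …, Dec 31, Jan 1, Jan 2 — lands on Friday, 2032/01/02.
The date termination becomes effective: 2032/01/02 + 9 days = 2032/01/11.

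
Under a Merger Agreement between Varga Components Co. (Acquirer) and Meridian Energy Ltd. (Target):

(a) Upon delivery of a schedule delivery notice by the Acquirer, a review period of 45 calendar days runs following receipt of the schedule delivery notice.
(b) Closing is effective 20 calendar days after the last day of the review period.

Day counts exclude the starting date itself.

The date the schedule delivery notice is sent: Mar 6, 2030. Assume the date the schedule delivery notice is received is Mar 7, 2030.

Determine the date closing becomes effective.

May 11, 2030

The last day of the review period: 45 calendar days after Mar 7, 2030 is Apr 21, 2030.
The date closing becomes effective: Apr 21, 2030 + 20 days = May 11, 2030.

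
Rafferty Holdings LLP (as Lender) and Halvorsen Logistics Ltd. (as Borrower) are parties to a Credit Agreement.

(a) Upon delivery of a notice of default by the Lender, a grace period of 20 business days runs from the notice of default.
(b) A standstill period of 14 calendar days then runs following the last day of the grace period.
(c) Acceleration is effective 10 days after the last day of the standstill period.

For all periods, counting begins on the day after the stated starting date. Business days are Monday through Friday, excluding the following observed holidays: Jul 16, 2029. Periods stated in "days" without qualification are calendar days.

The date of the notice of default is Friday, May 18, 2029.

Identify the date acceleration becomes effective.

From Friday, May 18, 2029, 20 business days (May 21, May 22, May 23, May 24, …, Jun 13, Jun 14, Jun 15, skipping weekends) brings us to Friday, Jun 15, 2029, which is the last day of the grace period.
The last day of the standstill period: Jun 15, 2029 + 14 days = Jun 29, 2029.
The date acceleration becomes effective: 10 calendar days after Jun 29, 2029 is Jul 9, 2029.

Jul 9, 2029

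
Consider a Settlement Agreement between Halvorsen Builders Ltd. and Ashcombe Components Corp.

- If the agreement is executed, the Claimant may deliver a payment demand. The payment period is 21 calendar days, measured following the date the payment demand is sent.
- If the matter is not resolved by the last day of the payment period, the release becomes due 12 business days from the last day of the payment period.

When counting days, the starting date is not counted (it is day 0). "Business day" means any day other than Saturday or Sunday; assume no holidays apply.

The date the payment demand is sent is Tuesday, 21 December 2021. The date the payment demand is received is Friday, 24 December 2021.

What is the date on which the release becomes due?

27 January 2022

The last day of the payment period: 21 calendar days after 21 December 2021 is 11 January 2022.
The date on which the release becomes due: 12 business days after Tuesday, 11 January 2022, skipping weekends — Jan 12, Jan 13, Jan 14, Jan 17, …, Jan 25, Jan 26, Jan 27 — lands on Thursday, 27 January 2022.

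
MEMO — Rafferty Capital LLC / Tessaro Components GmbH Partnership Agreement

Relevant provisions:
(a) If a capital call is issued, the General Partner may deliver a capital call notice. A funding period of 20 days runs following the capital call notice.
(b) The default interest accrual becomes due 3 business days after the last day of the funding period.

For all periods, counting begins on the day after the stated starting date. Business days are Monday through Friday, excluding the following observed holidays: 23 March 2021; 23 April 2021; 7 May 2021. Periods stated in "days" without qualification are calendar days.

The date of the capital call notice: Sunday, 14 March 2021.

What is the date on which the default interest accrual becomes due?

7 April 2021

Adding 20 calendar days to 14 March 2021 gives 3 April 2021, which is the last day of the funding period.
The date on which the default interest accrual becomes due: 3 business days after Saturday, 3 April 2021, skipping weekends — Apr 5, Apr 6, Apr 7 — lands on Wednesday, 7 April 2021.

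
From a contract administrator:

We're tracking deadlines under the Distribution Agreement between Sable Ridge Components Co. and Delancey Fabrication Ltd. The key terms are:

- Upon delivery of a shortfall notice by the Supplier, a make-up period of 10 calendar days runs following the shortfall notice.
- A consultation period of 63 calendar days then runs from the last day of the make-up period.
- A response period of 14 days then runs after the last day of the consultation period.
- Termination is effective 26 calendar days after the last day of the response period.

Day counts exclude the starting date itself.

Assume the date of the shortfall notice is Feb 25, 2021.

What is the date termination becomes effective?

Jun 18, 2021

The last day of the make-up period: Feb 25, 2021 + 10 days = Mar 7, 2021.
The last day of the consultation period: 63 calendar days after Mar 7, 2021 is May 9, 2021.
Adding 14 calendar days to May 9, 2021 gives May 23, 2021, which is the last day of the response period.
The date termination becomes effective: May 23, 2021 + 26 days = Jun 18, 2021.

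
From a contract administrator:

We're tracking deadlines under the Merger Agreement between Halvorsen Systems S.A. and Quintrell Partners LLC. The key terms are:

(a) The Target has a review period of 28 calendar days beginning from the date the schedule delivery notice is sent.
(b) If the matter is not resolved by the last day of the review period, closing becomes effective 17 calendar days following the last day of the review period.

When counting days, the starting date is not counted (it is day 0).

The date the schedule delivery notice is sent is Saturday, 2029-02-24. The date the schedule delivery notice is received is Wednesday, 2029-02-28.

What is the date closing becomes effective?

Adding 28 calendar days to 2029-02-24 gives 2029-03-24, which is the last day of the review period.
The date closing becomes effective: 17 calendar days after 2029-03-24 is 2029-04-10.

2029-04-10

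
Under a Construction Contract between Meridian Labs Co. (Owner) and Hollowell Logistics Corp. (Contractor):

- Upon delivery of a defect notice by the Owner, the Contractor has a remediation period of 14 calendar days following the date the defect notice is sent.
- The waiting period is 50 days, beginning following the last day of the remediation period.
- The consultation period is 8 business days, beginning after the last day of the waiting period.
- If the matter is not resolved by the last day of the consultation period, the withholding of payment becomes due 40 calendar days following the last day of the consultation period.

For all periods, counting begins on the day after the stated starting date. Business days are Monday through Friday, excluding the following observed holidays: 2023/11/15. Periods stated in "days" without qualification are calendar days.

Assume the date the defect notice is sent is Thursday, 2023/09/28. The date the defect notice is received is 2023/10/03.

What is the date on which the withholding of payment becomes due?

The last day of the remediation period: 2023/09/28 + 14 days = 2023/10/12.
The last day of the waiting period: 2023/10/12 + 50 days = 2023/12/01.
From Friday, 2023/12/01, 8 business days (Dec 4, Dec 5, Dec 6, Dec 7, Dec 8, Dec 11, Dec 12, Dec 13, skipping weekends) brings us to Wednesday, 2023/12/13, which is the last day of the consultation period.
Adding 40 calendar days to 2023/12/13 gives 2024/01/22, which is the date on which the withholding of payment becomes due.

2024/01/22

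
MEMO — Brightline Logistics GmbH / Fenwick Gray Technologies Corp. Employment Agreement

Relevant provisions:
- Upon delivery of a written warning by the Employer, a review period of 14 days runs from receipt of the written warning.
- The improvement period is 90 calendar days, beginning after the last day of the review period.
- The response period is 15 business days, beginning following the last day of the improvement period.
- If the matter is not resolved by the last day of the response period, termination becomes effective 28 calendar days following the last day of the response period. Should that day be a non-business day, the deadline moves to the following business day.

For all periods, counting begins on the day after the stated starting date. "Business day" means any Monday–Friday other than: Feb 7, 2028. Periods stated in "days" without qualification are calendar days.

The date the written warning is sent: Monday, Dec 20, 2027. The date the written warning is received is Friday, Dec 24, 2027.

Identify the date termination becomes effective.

The last day of the review period: 14 calendar days after Dec 24, 2027 is Jan 7, 2028.
Adding 90 calendar days to Jan 7, 2028 gives Apr 6, 2028, which is the last day of the improvement period.
The last day of the response period: 15 business days after Thursday, Apr 6, 2028, skipping weekends — Apr 7, Apr 10, Apr 11, Apr 12, …, Apr 25, Apr 26, Apr 27 — lands on Thursday, Apr 27, 2028.
Adding 28 calendar days to Apr 27, 2028 gives May 25, 2028, which is the date termination becomes effective. May 25, 2028 is a Thursday and is not a listed holiday, so no roll-forward applies.

May 25, 2028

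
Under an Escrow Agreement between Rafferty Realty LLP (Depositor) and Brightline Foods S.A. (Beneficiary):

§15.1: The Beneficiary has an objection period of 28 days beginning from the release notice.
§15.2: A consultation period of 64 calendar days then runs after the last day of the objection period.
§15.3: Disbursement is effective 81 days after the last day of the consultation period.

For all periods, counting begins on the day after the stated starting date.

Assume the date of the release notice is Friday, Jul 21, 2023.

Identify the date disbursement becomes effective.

Adding 28 calendar days to Jul 21, 2023 gives Aug 18, 2023, which is the last day of the objection period.
The last day of the consultation period: 64 calendar days after Aug 18, 2023 is Oct 21, 2023.
Adding 81 calendar days to Oct 21, 2023 gives Jan 10, 2024, which is the date disbursement becomes effective.

Jan 10, 2024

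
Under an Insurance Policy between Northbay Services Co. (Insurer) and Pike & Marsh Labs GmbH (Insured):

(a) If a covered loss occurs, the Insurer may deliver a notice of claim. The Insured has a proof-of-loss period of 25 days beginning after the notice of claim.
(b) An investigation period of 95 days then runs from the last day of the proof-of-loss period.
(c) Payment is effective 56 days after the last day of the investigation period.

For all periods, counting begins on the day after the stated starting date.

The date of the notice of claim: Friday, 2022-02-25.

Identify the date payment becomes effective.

2022-08-20

Adding 25 calendar days to 2022-02-25 gives 2022-03-22, which is the last day of the proof-of-loss period.
Adding 95 calendar days to 2022-03-22 gives 2022-06-25, which is the last day of the investigation period.
The date payment becomes effective: 56 calendar days after 2022-06-25 is 2022-08-20.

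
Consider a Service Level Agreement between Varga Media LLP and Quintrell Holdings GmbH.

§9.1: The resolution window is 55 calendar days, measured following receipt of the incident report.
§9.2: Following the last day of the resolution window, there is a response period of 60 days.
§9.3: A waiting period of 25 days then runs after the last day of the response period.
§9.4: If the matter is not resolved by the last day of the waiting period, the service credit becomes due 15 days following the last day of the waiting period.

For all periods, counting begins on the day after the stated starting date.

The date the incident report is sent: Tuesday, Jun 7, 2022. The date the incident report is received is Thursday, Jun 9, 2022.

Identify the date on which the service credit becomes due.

The last day of the resolution window: Jun 9, 2022 + 55 days = Aug 3, 2022.
Adding 60 calendar days to Aug 3, 2022 gives Oct 2, 2022, which is the last day of the response period.
The last day of the waiting period: Oct 2, 2022 + 25 days = Oct 27, 2022.
The date on which the service credit becomes due: Oct 27, 2022 + 15 days = Nov 11, 2022.

Nov 11, 2022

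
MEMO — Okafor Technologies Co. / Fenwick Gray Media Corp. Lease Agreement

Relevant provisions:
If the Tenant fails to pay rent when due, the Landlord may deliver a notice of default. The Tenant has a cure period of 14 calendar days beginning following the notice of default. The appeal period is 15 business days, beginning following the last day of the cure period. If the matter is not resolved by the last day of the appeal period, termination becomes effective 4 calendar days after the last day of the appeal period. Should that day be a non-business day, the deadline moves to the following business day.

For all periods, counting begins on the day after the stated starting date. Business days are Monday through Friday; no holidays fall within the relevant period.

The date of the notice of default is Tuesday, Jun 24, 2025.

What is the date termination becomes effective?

The last day of the cure period: Jun 24, 2025 + 14 days = Jul 8, 2025.
From Tuesday, Jul 8, 2025, 15 business days (Jul 9, Jul 10, Jul 11, Jul 14, …, Jul 25, Jul 28, Jul 29, skipping weekends) brings us to Tuesday, Jul 29, 2025, which is the last day of the appeal period.
The date termination becomes effective: 4 calendar days after Jul 29, 2025 is Aug 2, 2025. That falls on a Saturday, so it rolls to the next business day, Monday, Aug 4, 2025.

Aug 4, 2025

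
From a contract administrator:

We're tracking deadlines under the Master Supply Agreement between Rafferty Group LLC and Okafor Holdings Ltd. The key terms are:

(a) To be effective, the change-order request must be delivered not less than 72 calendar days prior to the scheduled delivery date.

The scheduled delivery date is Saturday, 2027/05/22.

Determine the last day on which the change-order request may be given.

2027/05/22 minus 72 days is 2027/03/11.

2027/03/11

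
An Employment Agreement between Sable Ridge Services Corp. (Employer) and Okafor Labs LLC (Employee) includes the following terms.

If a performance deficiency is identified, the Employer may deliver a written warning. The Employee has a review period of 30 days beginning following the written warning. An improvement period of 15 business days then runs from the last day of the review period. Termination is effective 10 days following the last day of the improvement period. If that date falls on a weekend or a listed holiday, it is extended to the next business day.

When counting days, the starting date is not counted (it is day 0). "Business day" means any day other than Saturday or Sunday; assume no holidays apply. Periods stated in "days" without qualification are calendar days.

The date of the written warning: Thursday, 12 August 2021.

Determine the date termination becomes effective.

11 October 2021

The last day of the review period: 30 calendar days after 12 August 2021 is 11 September 2021.
The last day of the improvement period: counting 15 business days from Saturday, 11 September 2021 (Sep 13, Sep 14, Sep 15, Sep 16, …, Sep 29, Sep 30, Oct 1, skipping weekends) reaches Friday, 1 October 2021.
Adding 10 calendar days to 1 October 2021 gives 11 October 2021, which is the date termination becomes effective. 11 October 2021 is a Monday, so no roll-forward applies.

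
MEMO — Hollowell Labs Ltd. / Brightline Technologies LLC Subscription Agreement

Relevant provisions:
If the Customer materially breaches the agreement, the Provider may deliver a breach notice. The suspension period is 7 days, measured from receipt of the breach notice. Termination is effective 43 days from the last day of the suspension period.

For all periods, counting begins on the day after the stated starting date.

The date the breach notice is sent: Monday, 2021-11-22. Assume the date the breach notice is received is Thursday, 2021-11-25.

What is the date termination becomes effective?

The last day of the suspension period: 2021-11-25 + 7 days = 2021-12-02.
Adding 43 calendar days to 2021-12-02 gives 2022-01-14, which is the date termination becomes effective.

2022-01-14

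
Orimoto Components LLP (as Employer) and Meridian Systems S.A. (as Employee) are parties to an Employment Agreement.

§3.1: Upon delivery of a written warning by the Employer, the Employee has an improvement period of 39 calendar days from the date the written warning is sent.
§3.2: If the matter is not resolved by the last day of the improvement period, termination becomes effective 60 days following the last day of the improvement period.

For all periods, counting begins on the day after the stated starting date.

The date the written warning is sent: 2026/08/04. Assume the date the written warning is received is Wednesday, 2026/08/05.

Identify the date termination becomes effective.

Adding 39 calendar days to 2026/08/04 gives 2026/09/12, which is the last day of the improvement period.
The date termination becomes effective: 2026/09/12 + 60 days = 2026/11/11.

2026/11/11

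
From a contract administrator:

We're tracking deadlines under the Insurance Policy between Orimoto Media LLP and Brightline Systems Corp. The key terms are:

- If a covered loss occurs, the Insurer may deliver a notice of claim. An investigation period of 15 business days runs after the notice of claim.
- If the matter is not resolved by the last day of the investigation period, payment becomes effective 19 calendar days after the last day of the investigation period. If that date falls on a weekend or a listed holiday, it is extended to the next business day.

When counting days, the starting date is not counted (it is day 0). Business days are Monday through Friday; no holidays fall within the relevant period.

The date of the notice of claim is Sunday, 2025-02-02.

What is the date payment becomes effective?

The last day of the investigation period: 15 business days after Sunday, 2025-02-02, skipping weekends — Feb 3, Feb 4, Feb 5, Feb 6, …, Feb 19, Feb 20, Feb 21 — lands on Friday, 2025-02-21.
Adding 19 calendar days to 2025-02-21 gives 2025-03-12, which is the date payment becomes effective. 2025-03-12 is a Wednesday, so no roll-forward applies.

2025-03-12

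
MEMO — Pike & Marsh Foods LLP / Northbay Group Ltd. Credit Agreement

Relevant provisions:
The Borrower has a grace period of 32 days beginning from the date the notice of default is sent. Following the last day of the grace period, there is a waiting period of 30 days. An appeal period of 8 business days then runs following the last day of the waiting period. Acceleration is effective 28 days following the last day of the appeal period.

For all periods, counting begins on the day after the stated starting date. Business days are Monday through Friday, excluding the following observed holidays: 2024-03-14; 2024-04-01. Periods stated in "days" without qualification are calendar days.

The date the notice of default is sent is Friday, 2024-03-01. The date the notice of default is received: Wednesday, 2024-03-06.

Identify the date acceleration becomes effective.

2024-06-11

The last day of the grace period: 2024-03-01 + 32 days = 2024-04-02.
Adding 30 calendar days to 2024-04-02 gives 2024-05-02, which is the last day of the waiting period.
The last day of the appeal period: counting 8 business days from Thursday, 2024-05-02 (May 3, May 6, May 7, May 8, May 9, May 10, May 13, May 14, skipping weekends) reaches Tuesday, 2024-05-14.
Adding 28 calendar days to 2024-05-14 gives 2024-06-11, which is the date acceleration becomes effective.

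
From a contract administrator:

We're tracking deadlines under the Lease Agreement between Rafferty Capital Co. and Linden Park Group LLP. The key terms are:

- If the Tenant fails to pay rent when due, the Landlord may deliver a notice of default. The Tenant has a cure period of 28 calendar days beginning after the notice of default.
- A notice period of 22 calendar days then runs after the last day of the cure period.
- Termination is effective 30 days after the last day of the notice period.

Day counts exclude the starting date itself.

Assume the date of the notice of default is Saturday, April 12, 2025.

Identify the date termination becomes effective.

July 1, 2025

The last day of the cure period: 28 calendar days after April 12, 2025 is May 10, 2025.
The last day of the notice period: May 10, 2025 + 22 days = June 1, 2025.
The date termination becomes effective: June 1, 2025 + 30 days = July 1, 2025.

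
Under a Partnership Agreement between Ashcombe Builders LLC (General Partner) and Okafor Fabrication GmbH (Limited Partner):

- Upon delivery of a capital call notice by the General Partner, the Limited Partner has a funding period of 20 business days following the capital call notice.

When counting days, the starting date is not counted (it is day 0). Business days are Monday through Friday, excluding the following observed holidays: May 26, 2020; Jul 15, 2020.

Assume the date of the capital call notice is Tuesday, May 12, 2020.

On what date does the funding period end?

The last day of the funding period: 20 business days after Tuesday, May 12, 2020, skipping weekends and the listed holiday on May 26 — May 13, May 14, May 15, May 18, …, Jun 8, Jun 9, Jun 10 — lands on Wednesday, Jun 10, 2020.

Jun 10, 2020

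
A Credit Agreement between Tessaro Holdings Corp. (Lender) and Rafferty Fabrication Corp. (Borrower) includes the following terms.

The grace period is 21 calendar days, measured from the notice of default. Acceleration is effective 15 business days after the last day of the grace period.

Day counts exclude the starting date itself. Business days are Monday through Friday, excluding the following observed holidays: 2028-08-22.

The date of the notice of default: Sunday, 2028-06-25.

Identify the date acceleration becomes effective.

The last day of the grace period: 2028-06-25 + 21 days = 2028-07-16.
From Sunday, 2028-07-16, 15 business days (Jul 17, Jul 18, Jul 19, Jul 20, …, Aug 2, Aug 3, Aug 4, skipping weekends) brings us to Friday, 2028-08-04, which is the date acceleration becomes effective.

2028-08-04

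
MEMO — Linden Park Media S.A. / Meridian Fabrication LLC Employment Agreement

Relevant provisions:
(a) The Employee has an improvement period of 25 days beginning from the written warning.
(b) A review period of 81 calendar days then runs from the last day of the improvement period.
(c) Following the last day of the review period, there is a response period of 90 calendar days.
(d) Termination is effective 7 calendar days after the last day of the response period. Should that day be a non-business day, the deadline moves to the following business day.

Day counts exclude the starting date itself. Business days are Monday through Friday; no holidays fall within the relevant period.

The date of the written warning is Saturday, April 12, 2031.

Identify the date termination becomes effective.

November 3, 2031

Adding 25 calendar days to April 12, 2031 gives May 7, 2031, which is the last day of the improvement period.
Adding 81 calendar days to May 7, 2031 gives July 27, 2031, which is the last day of the review period.
The last day of the response period: 90 calendar days after July 27, 2031 is October 25, 2031.
Adding 7 calendar days to October 25, 2031 gives November 1, 2031, which is the date termination becomes effective. That falls on a Saturday, so it rolls to the next business day, Monday, November 3, 2031.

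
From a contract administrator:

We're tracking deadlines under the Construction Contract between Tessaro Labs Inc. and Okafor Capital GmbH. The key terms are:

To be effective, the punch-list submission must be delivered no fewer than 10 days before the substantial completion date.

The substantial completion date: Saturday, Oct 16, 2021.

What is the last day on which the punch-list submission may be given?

Oct 6, 2021

Counting back 10 calendar days from Oct 16, 2021 gives Oct 6, 2021.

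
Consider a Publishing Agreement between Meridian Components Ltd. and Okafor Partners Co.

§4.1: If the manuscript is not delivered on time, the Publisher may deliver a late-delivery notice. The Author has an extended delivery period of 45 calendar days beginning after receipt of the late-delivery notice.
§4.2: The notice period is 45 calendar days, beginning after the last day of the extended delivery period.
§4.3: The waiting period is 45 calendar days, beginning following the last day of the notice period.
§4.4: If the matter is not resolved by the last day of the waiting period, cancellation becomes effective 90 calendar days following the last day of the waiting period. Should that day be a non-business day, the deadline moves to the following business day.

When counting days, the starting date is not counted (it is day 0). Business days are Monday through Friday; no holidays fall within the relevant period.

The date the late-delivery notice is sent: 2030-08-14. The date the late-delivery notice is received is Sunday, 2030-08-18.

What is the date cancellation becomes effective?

2031-03-31

The last day of the extended delivery period: 45 calendar days after 2030-08-18 is 2030-10-02.
Adding 45 calendar days to 2030-10-02 gives 2030-11-16, which is the last day of the notice period.
Adding 45 calendar days to 2030-11-16 gives 2030-12-31, which is the last day of the waiting period.
The date cancellation becomes effective: 90 calendar days after 2030-12-31 is 2031-03-31. 2031-03-31 is a Monday, so no roll-forward applies.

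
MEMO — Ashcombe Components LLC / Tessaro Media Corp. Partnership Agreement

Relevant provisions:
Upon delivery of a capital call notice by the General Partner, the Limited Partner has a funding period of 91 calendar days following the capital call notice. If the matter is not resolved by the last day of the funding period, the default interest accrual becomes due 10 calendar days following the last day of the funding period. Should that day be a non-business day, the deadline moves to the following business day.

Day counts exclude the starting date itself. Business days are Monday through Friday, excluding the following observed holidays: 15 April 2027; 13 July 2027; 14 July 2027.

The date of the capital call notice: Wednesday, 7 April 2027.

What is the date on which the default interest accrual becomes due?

19 July 2027

The last day of the funding period: 7 April 2027 + 91 days = 7 July 2027.
The date on which the default interest accrual becomes due: 10 calendar days after 7 July 2027 is 17 July 2027. That falls on a Saturday, so it rolls to the next business day, Monday, 19 July 2027.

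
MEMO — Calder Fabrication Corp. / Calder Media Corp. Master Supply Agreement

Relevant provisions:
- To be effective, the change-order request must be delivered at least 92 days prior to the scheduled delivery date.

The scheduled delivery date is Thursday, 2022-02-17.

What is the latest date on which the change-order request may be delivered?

2022-02-17 minus 92 days is 2021-11-17.

2021-11-17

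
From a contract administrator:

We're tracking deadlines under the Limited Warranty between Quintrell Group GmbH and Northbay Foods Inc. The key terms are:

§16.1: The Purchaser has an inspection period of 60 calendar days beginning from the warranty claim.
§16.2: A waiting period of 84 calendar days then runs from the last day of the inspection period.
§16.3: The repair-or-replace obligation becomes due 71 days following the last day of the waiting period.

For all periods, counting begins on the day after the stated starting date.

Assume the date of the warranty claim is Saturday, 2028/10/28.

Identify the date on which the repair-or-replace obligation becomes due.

2029/05/31

The last day of the inspection period: 60 calendar days after 2028/10/28 is 2028/12/27.
Adding 84 calendar days to 2028/12/27 gives 2029/03/21, which is the last day of the waiting period.
The date on which the repair-or-replace obligation becomes due: 2029/03/21 + 71 days = 2029/05/31.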